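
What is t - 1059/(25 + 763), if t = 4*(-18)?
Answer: -57795/788 ≈ -73.344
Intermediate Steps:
t = -72
t - 1059/(25 + 763) = -72 - 1059/(25 + 763) = -72 - 1059/788 = -57795/788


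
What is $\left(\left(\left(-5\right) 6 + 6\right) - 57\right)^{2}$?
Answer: $6561$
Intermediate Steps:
$\left(\left(\left(-5\right) 6 + 6\right) - 57\right)^{2} = \left(\left(-30 + 6\right) - 57\right)^{2} = \left(-24 - 57\right)^{2} = \left(-81\right)^{2} = 6561$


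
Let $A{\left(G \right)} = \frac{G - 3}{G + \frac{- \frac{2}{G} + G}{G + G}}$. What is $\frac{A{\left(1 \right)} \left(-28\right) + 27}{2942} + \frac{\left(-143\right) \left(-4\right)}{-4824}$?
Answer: $- \frac{63268}{887013} \approx -0.071327$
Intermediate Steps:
$A{\left(G \right)} = \frac{-3 + G}{G + \frac{G - \frac{2}{G}}{2 G}}$
$\frac{A{\left(1 \right)} \left(-28\right) + 27}{2942} + \frac{\left(-143\right) \left(-4\right)}{-4824} = \frac{\frac{2 \cdot 1^{2} \left(-3 + 1\right)}{-2 + 1^{2} + 2 \cdot 1^{3}} \left(-28\right) + 27}{2942} + \frac{\left(-143\right) \left(-4\right)}{-4824} = \left(2 \cdot 1 \frac{1}{-2 + 1 + 2 \cdot 1} \left(-2\right) \left(-28\right) + 27\right) \frac{1}{2942} + 572 \left(- \frac{1}{4824}\right) = \left(2 \cdot 1 \frac{1}{-2 + 1 + 2} \left(-2\right) \left(-28\right) + 27\right) \frac{1}{2942} - \frac{143}{1206} = \left(2 \cdot 1 \cdot 1^{-1} \left(-2\right) \left(-28\right) + 27\right) \frac{1}{2942} - \frac{143}{1206} = \left(2 \cdot 1 \cdot 1 \left(-2\right) \left(-28\right) + 27\right) \frac{1}{2942} - \frac{143}{1206} = \left(\left(-4\right) \left(-28\right) + 27\right) \frac{1}{2942} - \frac{143}{1206} = \left(112 + 27\right) \frac{1}{2942} - \frac{143}{1206} = 139 \cdot \frac{1}{2942} - \frac{143}{1206} = \frac{139}{2942} - \frac{143}{1206} = - \frac{63268}{887013}$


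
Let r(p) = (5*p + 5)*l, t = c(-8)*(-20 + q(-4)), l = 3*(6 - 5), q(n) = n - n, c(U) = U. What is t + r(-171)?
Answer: -2390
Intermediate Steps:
q(n) = 0
l = 3 (l = 3*1 = 3)
t = 160 (t = -8*(-20 + 0) = -8*(-20) = 160)
r(p) = 15 + 15*p (r(p) = (5*p + 5)*3 = (5 + 5*p)*3 = 15 + 15*p)
t + r(-171) = 160 + (15 + 15*(-171)) = 160 + (15 - 2565) = 160 - 2550 = -2390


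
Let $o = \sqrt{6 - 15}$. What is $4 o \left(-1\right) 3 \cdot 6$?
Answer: $- 216 i \approx - 216.0 i$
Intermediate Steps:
$o = 3 i$ ($o = \sqrt{-9} = 3 i \approx 3.0 i$)
$4 o \left(-1\right) 3 \cdot 6 = 4 \cdot 3 i \left(-1\right) 3 \cdot 6 = 12 i \left(\left(-3\right) 6\right) = 12 i \left(-18\right) = - 216 i$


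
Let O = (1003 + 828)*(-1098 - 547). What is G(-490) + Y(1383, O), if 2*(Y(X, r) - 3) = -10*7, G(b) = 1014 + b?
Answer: 492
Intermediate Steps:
O = -3011995 (O = 1831*(-1645) = -3011995)
Y(X, r) = -32 (Y(X, r) = 3 + (-10*7)/2 = 3 + (1/2)*(-70) = 3 - 35 = -32)
G(-490) + Y(1383, O) = (1014 - 490) - 32 = 524 - 32 = 492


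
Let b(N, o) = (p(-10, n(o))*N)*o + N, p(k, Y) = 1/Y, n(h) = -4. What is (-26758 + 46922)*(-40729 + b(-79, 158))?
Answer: -759930750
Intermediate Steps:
b(N, o) = N - N*o/4 (b(N, o) = (N/(-4))*o + N = (-N/4)*o + N = -N*o/4 + N = N - N*o/4)
(-26758 + 46922)*(-40729 + b(-79, 158)) = (-26758 + 46922)*(-40729 + (¼)*(-79)*(4 - 1*158)) = 20164*(-40729 + (¼)*(-79)*(4 - 158)) = 20164*(-40729 + (¼)*(-79)*(-154)) = 20164*(-40729 + 6083/2) = 20164*(-75375/2) = -759930750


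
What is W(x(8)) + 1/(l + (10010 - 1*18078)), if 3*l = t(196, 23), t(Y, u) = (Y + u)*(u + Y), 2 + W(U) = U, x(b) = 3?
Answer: 7920/7919 ≈ 1.0001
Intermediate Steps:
W(U) = -2 + U
t(Y, u) = (Y + u)**2 (t(Y, u) = (Y + u)*(Y + u) = (Y + u)**2)
l = 15987 (l = (196 + 23)**2/3 = (1/3)*219**2 = (1/3)*47961 = 15987)
W(x(8)) + 1/(l + (10010 - 1*18078)) = (-2 + 3) + 1/(15987 + (10010 - 1*18078)) = 1 + 1/(15987 + (10010 - 18078)) = 1 + 1/(15987 - 8068) = 1 + 1/7919 = 7920/7919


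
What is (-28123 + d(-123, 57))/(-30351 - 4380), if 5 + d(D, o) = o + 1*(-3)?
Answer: 9358/11577 ≈ 0.80833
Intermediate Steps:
d(D, o) = -8 + o (d(D, o) = -5 + (o + 1*(-3)) = -5 + (o - 3) = -5 + (-3 + o) = -8 + o)
(-28123 + d(-123, 57))/(-30351 - 4380) = (-28123 + (-8 + 57))/(-30351 - 4380) = (-28123 + 49)/(-34731) = -28074*(-1/34731) = 9358/11577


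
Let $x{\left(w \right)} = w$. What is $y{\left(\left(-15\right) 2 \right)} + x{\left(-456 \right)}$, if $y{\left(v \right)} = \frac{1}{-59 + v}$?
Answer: $- \frac{40585}{89} \approx -456.01$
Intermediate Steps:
$y{\left(\left(-15\right) 2 \right)} + x{\left(-456 \right)} = \frac{1}{-59 - 30} - 456 = \frac{1}{-89} - 456 = - \frac{1}{89} - 456 = - \frac{40585}{89}$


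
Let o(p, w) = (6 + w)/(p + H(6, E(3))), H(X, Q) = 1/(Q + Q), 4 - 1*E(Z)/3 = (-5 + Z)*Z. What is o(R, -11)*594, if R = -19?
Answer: 178200/1139 ≈ 156.45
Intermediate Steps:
E(Z) = 12 - 3*Z*(-5 + Z) (E(Z) = 12 - 3*(-5 + Z)*Z = 12 - 3*Z*(-5 + Z))
H(X, Q) = 1/(2*Q)
o(p, w) = (6 + w)/(1/60 + p) (o(p, w) = (6 + w)/(p + 1/(2*(12 - 3*3**2 + 15*3))) = (6 + w)/(p + 1/(2*(12 - 3*9 + 45))) = (6 + w)/(p + 1/(2*(12 - 27 + 45))) = (6 + w)/(p + (1/2)/30) = (6 + w)/(p + (1/2)*(1/30)) = (6 + w)/(p + 1/60) = (6 + w)/(1/60 + p))
o(R, -11)*594 = (60*(6 - 11)/(1 + 60*(-19)))*594 = (60*(-5)/(1 - 1140))*594 = (60*(-5)/(-1139))*594 = (60*(-1/1139)*(-5))*594 = (300/1139)*594 = 178200/1139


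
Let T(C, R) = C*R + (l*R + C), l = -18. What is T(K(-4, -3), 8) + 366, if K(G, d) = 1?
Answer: 231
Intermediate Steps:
T(C, R) = C - 18*R + C*R (T(C, R) = C*R + (-18*R + C) = C*R + (C - 18*R) = C - 18*R + C*R)
T(K(-4, -3), 8) + 366 = (1 - 18*8 + 1*8) + 366 = (1 - 144 + 8) + 366 = -135 + 366 = 231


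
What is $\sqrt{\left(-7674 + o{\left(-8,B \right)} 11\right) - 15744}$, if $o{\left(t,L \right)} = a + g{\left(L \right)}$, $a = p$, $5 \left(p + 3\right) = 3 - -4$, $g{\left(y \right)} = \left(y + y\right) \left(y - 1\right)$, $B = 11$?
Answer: $\frac{i \sqrt{525390}}{5} \approx 144.97 i$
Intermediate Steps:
$g{\left(y \right)} = 2 y \left(-1 + y\right)$
$p = - \frac{8}{5}$ ($p = -3 + \frac{3 - -4}{5} = -3 + \frac{3 + 4}{5} = -3 + \frac{1}{5} \cdot 7 = -3 + \frac{7}{5} = - \frac{8}{5} \approx -1.6$)
$a = - \frac{8}{5} \approx -1.6$
$o{\left(t,L \right)} = - \frac{8}{5} + 2 L \left(-1 + L\right)$
$\sqrt{\left(-7674 + o{\left(-8,B \right)} 11\right) - 15744} = \sqrt{\left(-7674 + \left(- \frac{8}{5} + 2 \cdot 11 \left(-1 + 11\right)\right) 11\right) - 15744} = \sqrt{\left(-7674 + \left(- \frac{8}{5} + 2 \cdot 11 \cdot 10\right) 11\right) - 15744} = \sqrt{\left(-7674 + \left(- \frac{8}{5} + 220\right) 11\right) - 15744} = \sqrt{\left(-7674 + \frac{1092}{5} \cdot 11\right) - 15744} = \sqrt{\left(-7674 + \frac{12012}{5}\right) - 15744} = \sqrt{- \frac{26358}{5} - 15744} = \sqrt{- \frac{105078}{5}} = \frac{i \sqrt{525390}}{5}$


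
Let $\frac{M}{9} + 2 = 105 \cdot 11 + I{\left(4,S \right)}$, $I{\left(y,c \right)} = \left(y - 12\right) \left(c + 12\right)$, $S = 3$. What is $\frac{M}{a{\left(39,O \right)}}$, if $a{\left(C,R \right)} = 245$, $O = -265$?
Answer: $\frac{9297}{245} \approx 37.947$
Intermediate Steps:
$I{\left(y,c \right)} = \left(-12 + y\right) \left(12 + c\right)$
$M = 9297$ ($M = -18 + 9 \left(105 \cdot 11 + \left(-144 - 36 + 12 \cdot 4 + 3 \cdot 4\right)\right) = -18 + 9 \left(1155 + \left(-144 - 36 + 48 + 12\right)\right) = -18 + 9 \left(1155 - 120\right) = -18 + 9 \cdot 1035 = -18 + 9315 = 9297$)
$\frac{M}{a{\left(39,O \right)}} = \frac{9297}{245}$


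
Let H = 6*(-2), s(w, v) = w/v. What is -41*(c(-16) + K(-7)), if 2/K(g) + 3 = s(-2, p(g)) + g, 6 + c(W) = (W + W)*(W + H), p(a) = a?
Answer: -1240373/34 ≈ -36482.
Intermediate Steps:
H = -12
c(W) = -6 + 2*W*(-12 + W) (c(W) = -6 + (W + W)*(W - 12) = -6 + (2*W)*(-12 + W) = -6 + 2*W*(-12 + W))
K(g) = 2/(-3 + g - 2/g) (K(g) = 2/(-3 + (-2/g + g)) = 2/(-3 + (g - 2/g)) = 2/(-3 + g - 2/g))
-41*(c(-16) + K(-7)) = -41*((-6 - 24*(-16) + 2*(-16)²) - 2*(-7)/(2 - 1*(-7)*(-3 - 7))) = -41*((-6 + 384 + 2*256) - 2*(-7)/(2 - 1*(-7)*(-10))) = -41*((-6 + 384 + 512) - 2*(-7)/(2 - 70)) = -41*(890 - 2*(-7)/(-68)) = -41*(890 - 2*(-7)*(-1/68)) = -41*(890 - 7/34) = -41*30253/34 = -1240373/34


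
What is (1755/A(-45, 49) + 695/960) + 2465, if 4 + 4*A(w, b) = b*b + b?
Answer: 579665357/234816 ≈ 2468.6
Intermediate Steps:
A(w, b) = -1 + b/4 + b**2/4 (A(w, b) = -1 + (b*b + b)/4 = -1 + (b**2 + b)/4 = -1 + (b + b**2)/4 = -1 + (b/4 + b**2/4) = -1 + b/4 + b**2/4)
(1755/A(-45, 49) + 695/960) + 2465 = (1755/(-1 + (1/4)*49 + (1/4)*49**2) + 695/960) + 2465 = (1755/(-1 + 49/4 + (1/4)*2401) + 695*(1/960)) + 2465 = (1755/(-1 + 49/4 + 2401/4) + 139/192) + 2465 = (1755/(1223/2) + 139/192) + 2465 = (1755*(2/1223) + 139/192) + 2465 = (3510/1223 + 139/192) + 2465 = 843917/234816 + 2465 = 579665357/234816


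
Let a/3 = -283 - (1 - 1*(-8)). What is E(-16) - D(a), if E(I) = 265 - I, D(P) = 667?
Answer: -386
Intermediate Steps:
a = -876 (a = 3*(-283 - (1 - 1*(-8))) = 3*(-283 - (1 + 8)) = 3*(-283 - 1*9) = 3*(-283 - 9) = 3*(-292) = -876)
E(-16) - D(a) = (265 - 1*(-16)) - 1*667 = (265 + 16) - 667 = 281 - 667 = -386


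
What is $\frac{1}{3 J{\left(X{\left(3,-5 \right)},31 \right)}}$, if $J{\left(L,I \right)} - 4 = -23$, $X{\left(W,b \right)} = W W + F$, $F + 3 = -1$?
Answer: $- \frac{1}{57} \approx -0.017544$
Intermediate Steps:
$F = -4$ ($F = -3 - 1 = -4$)
$X{\left(W,b \right)} = -4 + W^{2}$ ($X{\left(W,b \right)} = W W - 4 = W^{2} - 4 = -4 + W^{2}$)
$J{\left(L,I \right)} = -19$ ($J{\left(L,I \right)} = 4 - 23 = -19$)
$\frac{1}{3 J{\left(X{\left(3,-5 \right)},31 \right)}} = \frac{1}{3 \left(-19\right)} = \frac{1}{-57} = - \frac{1}{57}$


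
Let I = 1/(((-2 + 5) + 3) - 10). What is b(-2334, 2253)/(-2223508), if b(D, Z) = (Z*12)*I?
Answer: 6759/2223508 ≈ 0.0030398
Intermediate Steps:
I = -1/4 (I = 1/((3 + 3) - 10) = 1/(6 - 10) = 1/(-4) = -1/4 ≈ -0.25000)
b(D, Z) = -3*Z (b(D, Z) = (Z*12)*(-1/4) = (12*Z)*(-1/4) = -3*Z)
b(-2334, 2253)/(-2223508) = -3*2253/(-2223508) = -6759*(-1/2223508) = 6759/2223508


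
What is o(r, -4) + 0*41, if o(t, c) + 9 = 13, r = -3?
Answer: 4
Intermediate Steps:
o(t, c) = 4 (o(t, c) = -9 + 13 = 4)
o(r, -4) + 0*41 = 4 + 0*41 = 4 + 0 = 4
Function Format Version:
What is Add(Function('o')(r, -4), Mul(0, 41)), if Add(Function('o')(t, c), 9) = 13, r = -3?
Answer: 4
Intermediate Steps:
Function('o')(t, c) = 4 (Function('o')(t, c) = Add(-9, 13) = 4)
Add(Function('o')(r, -4), Mul(0, 41)) = Add(4, Mul(0, 41)) = Add(4, 0) = 4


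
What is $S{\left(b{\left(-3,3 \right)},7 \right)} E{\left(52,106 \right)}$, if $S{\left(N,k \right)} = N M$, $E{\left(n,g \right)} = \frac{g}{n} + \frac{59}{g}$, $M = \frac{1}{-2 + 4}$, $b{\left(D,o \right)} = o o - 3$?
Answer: $\frac{5364}{689} \approx 7.7852$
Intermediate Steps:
$b{\left(D,o \right)} = -3 + o^{2}$ ($b{\left(D,o \right)} = o^{2} - 3 = -3 + o^{2}$)
$M = \frac{1}{2} \approx 0.5$
$E{\left(n,g \right)} = \frac{59}{g} + \frac{g}{n}$
$S{\left(N,k \right)} = \frac{N}{2}$ ($S{\left(N,k \right)} = N \frac{1}{2} = \frac{N}{2}$)
$S{\left(b{\left(-3,3 \right)},7 \right)} E{\left(52,106 \right)} = \frac{-3 + 3^{2}}{2} \left(\frac{59}{106} + \frac{106}{52}\right) = \frac{-3 + 9}{2} \left(59 \cdot \frac{1}{106} + 106 \cdot \frac{1}{52}\right) = \frac{1}{2} \cdot 6 \left(\frac{59}{106} + \frac{53}{26}\right) = 3 \cdot \frac{1788}{689} = \frac{5364}{689}$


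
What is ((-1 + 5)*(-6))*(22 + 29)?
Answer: -1224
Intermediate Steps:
((-1 + 5)*(-6))*(22 + 29) = (4*(-6))*51 = -24*51 = -1224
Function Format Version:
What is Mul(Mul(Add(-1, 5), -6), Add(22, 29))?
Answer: -1224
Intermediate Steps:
Mul(Mul(Add(-1, 5), -6), Add(22, 29)) = Mul(Mul(4, -6), 51) = Mul(-24, 51) = -1224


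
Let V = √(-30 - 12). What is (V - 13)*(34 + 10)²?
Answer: -25168 + 1936*I*√42 ≈ -25168.0 + 12547.0*I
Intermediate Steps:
V = I*√42 (V = √(-42) = I*√42 ≈ 6.4807*I)
(V - 13)*(34 + 10)² = (I*√42 - 13)*(34 + 10)² = (-13 + I*√42)*44² = (-13 + I*√42)*1936 = -25168 + 1936*I*√42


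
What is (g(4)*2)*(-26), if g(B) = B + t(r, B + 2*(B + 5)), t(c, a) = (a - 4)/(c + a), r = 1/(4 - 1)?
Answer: -16744/67 ≈ -249.91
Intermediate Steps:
r = ⅓ (r = 1/3 = ⅓ ≈ 0.33333)
t(c, a) = (-4 + a)/(a + c)
g(B) = B + (6 + 3*B)/(31/3 + 3*B) (g(B) = B + (-4 + (B + 2*(B + 5)))/((B + 2*(B + 5)) + ⅓) = B + (-4 + (B + 2*(5 + B)))/((B + 2*(5 + B)) + ⅓) = B + (-4 + (B + (10 + 2*B)))/((B + (10 + 2*B)) + ⅓) = B + (-4 + (10 + 3*B))/((10 + 3*B) + ⅓) = B + (6 + 3*B)/(31/3 + 3*B))
(g(4)*2)*(-26) = (((18 + 9*4² + 40*4)/(31 + 9*4))*2)*(-26) = (((18 + 9*16 + 160)/(31 + 36))*2)*(-26) = (((18 + 144 + 160)/67)*2)*(-26) = (((1/67)*322)*2)*(-26) = ((322/67)*2)*(-26) = (644/67)*(-26) = -16744/67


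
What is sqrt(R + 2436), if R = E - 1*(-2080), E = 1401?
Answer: sqrt(5917) ≈ 76.922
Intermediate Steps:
R = 3481 (R = 1401 - 1*(-2080) = 1401 + 2080 = 3481)
sqrt(R + 2436) = sqrt(3481 + 2436) = sqrt(5917)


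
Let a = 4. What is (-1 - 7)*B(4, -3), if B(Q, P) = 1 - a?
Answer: 24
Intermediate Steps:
B(Q, P) = -3 (B(Q, P) = 1 - 1*4 = 1 - 4 = -3)
(-1 - 7)*B(4, -3) = (-1 - 7)*(-3) = -8*(-3) = 24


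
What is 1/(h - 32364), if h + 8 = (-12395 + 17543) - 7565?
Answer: -1/34789 ≈ -2.8745e-5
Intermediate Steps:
h = -2425 (h = -8 + ((-12395 + 17543) - 7565) = -8 + (5148 - 7565) = -8 - 2417 = -2425)
1/(h - 32364) = 1/(-2425 - 32364) = 1/(-34789) = -1/34789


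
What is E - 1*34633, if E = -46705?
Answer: -81338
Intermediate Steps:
E - 1*34633 = -46705 - 1*34633 = -46705 - 34633 = -81338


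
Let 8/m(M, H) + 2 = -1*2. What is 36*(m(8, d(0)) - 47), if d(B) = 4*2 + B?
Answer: -1764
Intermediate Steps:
d(B) = 8 + B
m(M, H) = -2 (m(M, H) = 8/(-2 - 1*2) = 8/(-2 - 2) = 8/(-4) = 8*(-¼) = -2)
36*(m(8, d(0)) - 47) = 36*(-2 - 47) = 36*(-49) = -1764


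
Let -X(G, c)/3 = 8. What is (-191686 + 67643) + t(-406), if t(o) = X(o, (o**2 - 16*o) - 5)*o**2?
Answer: -4080107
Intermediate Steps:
X(G, c) = -24 (X(G, c) = -3*8 = -24)
t(o) = -24*o**2
(-191686 + 67643) + t(-406) = (-191686 + 67643) - 24*(-406)**2 = -124043 - 24*164836 = -124043 - 3956064 = -4080107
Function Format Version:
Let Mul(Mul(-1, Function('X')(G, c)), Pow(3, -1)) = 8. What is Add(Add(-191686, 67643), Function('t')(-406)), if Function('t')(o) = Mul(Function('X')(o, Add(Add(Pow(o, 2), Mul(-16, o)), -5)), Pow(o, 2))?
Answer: -4080107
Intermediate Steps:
Function('X')(G, c) = -24 (Function('X')(G, c) = Mul(-3, 8) = -24)
Function('t')(o) = Mul(-24, Pow(o, 2))
Add(Add(-191686, 67643), Function('t')(-406)) = Add(Add(-191686, 67643), Mul(-24, Pow(-406, 2))) = Add(-124043, Mul(-24, 164836)) = Add(-124043, -3956064) = -4080107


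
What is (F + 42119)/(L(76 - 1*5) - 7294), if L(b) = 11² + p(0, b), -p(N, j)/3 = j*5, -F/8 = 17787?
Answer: 100177/8238 ≈ 12.160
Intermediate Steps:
F = -142296 (F = -8*17787 = -142296)
p(N, j) = -15*j (p(N, j) = -3*j*5 = -15*j)
L(b) = 121 - 15*b (L(b) = 11² - 15*b = 121 - 15*b)
(F + 42119)/(L(76 - 1*5) - 7294) = (-142296 + 42119)/((121 - 15*(76 - 1*5)) - 7294) = -100177/((121 - 15*(76 - 5)) - 7294) = -100177/((121 - 15*71) - 7294) = -100177/((121 - 1065) - 7294) = -100177/(-944 - 7294) = -100177/(-8238) = -100177*(-1/8238) = 100177/8238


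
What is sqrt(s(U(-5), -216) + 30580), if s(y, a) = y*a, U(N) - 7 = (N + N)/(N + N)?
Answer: 2*sqrt(7213) ≈ 169.86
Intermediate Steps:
U(N) = 8 (U(N) = 7 + (N + N)/(N + N) = 7 + (2*N)/((2*N)) = 7 + (2*N)*(1/(2*N)) = 7 + 1 = 8)
s(y, a) = a*y
sqrt(s(U(-5), -216) + 30580) = sqrt(-216*8 + 30580) = sqrt(-1728 + 30580) = sqrt(28852) = 2*sqrt(7213)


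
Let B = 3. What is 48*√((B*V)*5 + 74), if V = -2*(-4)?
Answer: 48*√194 ≈ 668.56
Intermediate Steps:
V = 8
48*√((B*V)*5 + 74) = 48*√((3*8)*5 + 74) = 48*√(24*5 + 74) = 48*√(120 + 74) = 48*√194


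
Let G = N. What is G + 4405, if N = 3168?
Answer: 7573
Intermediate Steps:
G = 3168
G + 4405 = 3168 + 4405 = 7573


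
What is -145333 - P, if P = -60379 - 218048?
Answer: 133094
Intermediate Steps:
P = -278427
-145333 - P = -145333 - 1*(-278427) = -145333 + 278427 = 133094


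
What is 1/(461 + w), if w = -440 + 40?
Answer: 1/61 ≈ 0.016393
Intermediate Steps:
w = -400
1/(461 + w) = 1/(461 - 400) = 1/61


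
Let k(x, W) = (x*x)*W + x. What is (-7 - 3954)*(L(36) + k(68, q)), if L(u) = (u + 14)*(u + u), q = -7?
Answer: 113680700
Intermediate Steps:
L(u) = 2*u*(14 + u) (L(u) = (14 + u)*(2*u) = 2*u*(14 + u))
k(x, W) = x + W*x² (k(x, W) = x²*W + x = W*x² + x = x + W*x²)
(-7 - 3954)*(L(36) + k(68, q)) = (-7 - 3954)*(2*36*(14 + 36) + 68*(1 - 7*68)) = -3961*(2*36*50 + 68*(1 - 476)) = -3961*(3600 + 68*(-475)) = -3961*(3600 - 32300) = -3961*(-28700) = 113680700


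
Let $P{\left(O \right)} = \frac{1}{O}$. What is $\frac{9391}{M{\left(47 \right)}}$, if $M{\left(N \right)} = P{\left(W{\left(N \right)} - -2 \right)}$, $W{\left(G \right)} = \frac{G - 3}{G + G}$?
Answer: $\frac{1089356}{47} \approx 23178.0$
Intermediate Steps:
$W{\left(G \right)} = \frac{-3 + G}{2 G}$
$M{\left(N \right)} = \frac{1}{2 + \frac{-3 + N}{2 N}}$ ($M{\left(N \right)} = \frac{1}{\frac{-3 + N}{2 N} - -2} = \frac{1}{\frac{-3 + N}{2 N} + 2} = \frac{1}{2 + \frac{-3 + N}{2 N}}$)
$\frac{9391}{M{\left(47 \right)}} = \frac{9391}{2 \cdot 47 \frac{1}{-3 + 5 \cdot 47}} = \frac{9391}{2 \cdot 47 \frac{1}{-3 + 235}} = \frac{9391}{2 \cdot 47 \cdot \frac{1}{232}} = \frac{9391}{\frac{47}{116}} = 9391 \cdot \frac{116}{47} = \frac{1089356}{47}$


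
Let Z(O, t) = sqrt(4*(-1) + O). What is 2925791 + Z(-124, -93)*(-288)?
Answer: 2925791 - 2304*I*sqrt(2) ≈ 2.9258e+6 - 3258.3*I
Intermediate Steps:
Z(O, t) = sqrt(-4 + O)
2925791 + Z(-124, -93)*(-288) = 2925791 + sqrt(-4 - 124)*(-288) = 2925791 + sqrt(-128)*(-288) = 2925791 + (8*I*sqrt(2))*(-288) = 2925791 - 2304*I*sqrt(2)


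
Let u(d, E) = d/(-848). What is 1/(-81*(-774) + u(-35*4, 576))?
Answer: 212/13291163 ≈ 1.5950e-5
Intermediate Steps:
u(d, E) = -d/848 (u(d, E) = d*(-1/848) = -d/848)
1/(-81*(-774) + u(-35*4, 576)) = 1/(-81*(-774) - (-35)*4/848) = 1/(62694 - 1/848*(-140)) = 1/(62694 + 35/212) = 1/(13291163/212) = 212/13291163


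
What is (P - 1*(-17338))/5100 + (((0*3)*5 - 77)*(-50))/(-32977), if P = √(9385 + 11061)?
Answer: 39437159/12013050 + √20446/5100 ≈ 3.3109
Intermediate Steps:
P = √20446 ≈ 142.99
(P - 1*(-17338))/5100 + (((0*3)*5 - 77)*(-50))/(-32977) = (√20446 - 1*(-17338))/5100 + (((0*3)*5 - 77)*(-50))/(-32977) = (√20446 + 17338)*(1/5100) + ((0*5 - 77)*(-50))*(-1/32977) = (17338 + √20446)*(1/5100) + ((0 - 77)*(-50))*(-1/32977) = (8669/2550 + √20446/5100) - 77*(-50)*(-1/32977) = (8669/2550 + √20446/5100) + 3850*(-1/32977) = (8669/2550 + √20446/5100) - 550/4711 = 39437159/12013050 + √20446/5100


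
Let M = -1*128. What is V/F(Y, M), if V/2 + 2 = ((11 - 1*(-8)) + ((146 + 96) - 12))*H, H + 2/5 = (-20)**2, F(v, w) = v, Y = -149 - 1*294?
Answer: -994984/2215 ≈ -449.20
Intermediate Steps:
M = -128
Y = -443 (Y = -149 - 294 = -443)
H = 1998/5 (H = -2/5 + (-20)**2 = -2/5 + 400 = 1998/5 ≈ 399.60)
V = 994984/5 (V = -4 + 2*(((11 - 1*(-8)) + ((146 + 96) - 12))*(1998/5)) = -4 + 2*(((11 + 8) + (242 - 12))*(1998/5)) = -4 + 2*((19 + 230)*(1998/5)) = -4 + 2*(249*(1998/5)) = -4 + 2*(497502/5) = -4 + 995004/5 = 994984/5 ≈ 1.9900e+5)
V/F(Y, M) = (994984/5)/(-443) = (994984/5)*(-1/443) = -994984/2215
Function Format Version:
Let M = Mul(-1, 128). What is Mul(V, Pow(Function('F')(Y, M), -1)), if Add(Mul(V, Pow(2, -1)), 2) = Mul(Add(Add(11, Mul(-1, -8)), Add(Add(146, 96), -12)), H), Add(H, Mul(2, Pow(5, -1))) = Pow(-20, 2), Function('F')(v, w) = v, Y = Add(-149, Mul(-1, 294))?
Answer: Rational(-994984, 2215) ≈ -449.20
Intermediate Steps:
M = -128
Y = -443 (Y = Add(-149, -294) = -443)
H = Rational(1998, 5) (H = Add(Rational(-2, 5), Pow(-20, 2)) = Add(Rational(-2, 5), 400) = Rational(1998, 5) ≈ 399.60)
V = Rational(994984, 5) (V = Add(-4, Mul(2, Mul(Add(Add(11, Mul(-1, -8)), Add(Add(146, 96), -12)), Rational(1998, 5)))) = Add(-4, Mul(2, Mul(Add(Add(11, 8), Add(242, -12)), Rational(1998, 5)))) = Add(-4, Mul(2, Mul(Add(19, 230), Rational(1998, 5)))) = Add(-4, Mul(2, Mul(249, Rational(1998, 5)))) = Add(-4, Mul(2, Rational(497502, 5))) = Add(-4, Rational(995004, 5)) = Rational(994984, 5) ≈ 1.9900e+5)
Mul(V, Pow(Function('F')(Y, M), -1)) = Mul(Rational(994984, 5), Pow(-443, -1)) = Mul(Rational(994984, 5), Rational(-1, 443)) = Rational(-994984, 2215)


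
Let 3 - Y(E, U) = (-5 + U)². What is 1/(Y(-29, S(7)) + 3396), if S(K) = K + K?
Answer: 1/3318 ≈ 0.00030139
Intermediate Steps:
S(K) = 2*K
Y(E, U) = 3 - (-5 + U)²
1/(Y(-29, S(7)) + 3396) = 1/((3 - (-5 + 2*7)²) + 3396) = 1/((3 - (-5 + 14)²) + 3396) = 1/((3 - 1*9²) + 3396) = 1/((3 - 1*81) + 3396) = 1/((3 - 81) + 3396) = 1/(-78 + 3396) = 1/3318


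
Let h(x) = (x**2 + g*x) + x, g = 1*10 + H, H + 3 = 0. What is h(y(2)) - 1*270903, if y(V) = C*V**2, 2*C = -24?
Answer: -268983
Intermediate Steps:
H = -3 (H = -3 + 0 = -3)
C = -12 (C = (1/2)*(-24) = -12)
g = 7 (g = 1*10 - 3 = 10 - 3 = 7)
y(V) = -12*V**2
h(x) = x**2 + 8*x (h(x) = (x**2 + 7*x) + x = x**2 + 8*x)
h(y(2)) - 1*270903 = (-12*2**2)*(8 - 12*2**2) - 1*270903 = (-12*4)*(8 - 12*4) - 270903 = -48*(8 - 48) - 270903 = -48*(-40) - 270903 = 1920 - 270903 = -268983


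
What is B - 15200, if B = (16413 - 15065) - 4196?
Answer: -18048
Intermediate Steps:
B = -2848 (B = 1348 - 4196 = -2848)
B - 15200 = -2848 - 15200 = -18048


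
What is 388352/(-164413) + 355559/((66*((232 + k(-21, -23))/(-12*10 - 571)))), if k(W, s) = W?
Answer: -40400246800049/2289615438 ≈ -17645.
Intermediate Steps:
388352/(-164413) + 355559/((66*((232 + k(-21, -23))/(-12*10 - 571)))) = 388352/(-164413) + 355559/((66*((232 - 21)/(-12*10 - 571)))) = 388352*(-1/164413) + 355559/((66*(211/(-120 - 571)))) = -388352/164413 + 355559/((66*(211/(-691)))) = -388352/164413 + 355559/((66*(211*(-1/691)))) = -388352/164413 + 355559/((66*(-211/691))) = -388352/164413 + 355559/(-13926/691) = -388352/164413 + 355559*(-691/13926) = -388352/164413 - 245691269/13926 = -40400246800049/2289615438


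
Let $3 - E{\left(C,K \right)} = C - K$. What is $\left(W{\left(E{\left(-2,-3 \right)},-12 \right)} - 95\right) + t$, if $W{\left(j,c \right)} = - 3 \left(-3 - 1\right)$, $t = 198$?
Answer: $115$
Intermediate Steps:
$E{\left(C,K \right)} = 3 + K - C$ ($E{\left(C,K \right)} = 3 - \left(C - K\right) = 3 + K - C$)
$W{\left(j,c \right)} = 12$ ($W{\left(j,c \right)} = \left(-3\right) \left(-4\right) = 12$)
$\left(W{\left(E{\left(-2,-3 \right)},-12 \right)} - 95\right) + t = \left(12 - 95\right) + 198 = -83 + 198 = 115$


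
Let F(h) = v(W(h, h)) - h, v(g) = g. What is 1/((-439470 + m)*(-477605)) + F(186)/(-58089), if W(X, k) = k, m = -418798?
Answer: 1/409913088140 ≈ 2.4395e-12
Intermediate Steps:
F(h) = 0 (F(h) = h - h = 0)
1/((-439470 + m)*(-477605)) + F(186)/(-58089) = 1/(-439470 - 418798*(-477605)) + 0/(-58089) = -1/477605/(-858268) + 0*(-1/58089) = -1/858268*(-1/477605) + 0 = 1/409913088140 + 0 = 1/409913088140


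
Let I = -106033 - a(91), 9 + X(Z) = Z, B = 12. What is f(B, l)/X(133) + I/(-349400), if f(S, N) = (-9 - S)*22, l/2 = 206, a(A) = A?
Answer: -4633232/1353925 ≈ -3.4221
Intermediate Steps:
l = 412 (l = 2*206 = 412)
f(S, N) = -198 - 22*S
X(Z) = -9 + Z
I = -106124 (I = -106033 - 1*91 = -106033 - 91 = -106124)
f(B, l)/X(133) + I/(-349400) = (-198 - 22*12)/(-9 + 133) - 106124/(-349400) = (-198 - 264)/124 - 106124*(-1/349400) = -462*1/124 + 26531/87350 = -231/62 + 26531/87350 = -4633232/1353925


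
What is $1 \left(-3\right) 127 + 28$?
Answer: $-353$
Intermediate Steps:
$1 \left(-3\right) 127 + 28 = \left(-3\right) 127 + 28 = -381 + 28 = -353$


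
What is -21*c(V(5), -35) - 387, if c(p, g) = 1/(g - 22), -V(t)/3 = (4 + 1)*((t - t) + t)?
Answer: -7346/19 ≈ -386.63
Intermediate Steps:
V(t) = -15*t (V(t) = -3*(4 + 1)*((t - t) + t) = -15*(0 + t) = -15*t)
c(p, g) = 1/(-22 + g)
-21*c(V(5), -35) - 387 = -21/(-22 - 35) - 387 = -21/(-57) - 387 = -21*(-1/57) - 387 = 7/19 - 387 = -7346/19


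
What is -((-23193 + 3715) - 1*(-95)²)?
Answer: 28503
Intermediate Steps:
-((-23193 + 3715) - 1*(-95)²) = -(-19478 - 1*9025) = -(-19478 - 9025) = -1*(-28503) = 28503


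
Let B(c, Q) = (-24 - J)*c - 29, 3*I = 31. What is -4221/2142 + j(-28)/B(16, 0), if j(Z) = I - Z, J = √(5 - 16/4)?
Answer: -90139/43758 ≈ -2.0599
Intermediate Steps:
I = 31/3 (I = (⅓)*31 = 31/3 ≈ 10.333)
J = 1 (J = √(5 - 16*¼) = √(5 - 4) = √1 = 1)
j(Z) = 31/3 - Z
B(c, Q) = -29 - 25*c (B(c, Q) = (-24 - 1*1)*c - 29 = (-24 - 1)*c - 29 = -25*c - 29 = -29 - 25*c)
-4221/2142 + j(-28)/B(16, 0) = -4221/2142 + (31/3 - 1*(-28))/(-29 - 25*16) = -4221*1/2142 + (31/3 + 28)/(-29 - 400) = -67/34 + (115/3)/(-429) = -67/34 + (115/3)*(-1/429) = -67/34 - 115/1287 = -90139/43758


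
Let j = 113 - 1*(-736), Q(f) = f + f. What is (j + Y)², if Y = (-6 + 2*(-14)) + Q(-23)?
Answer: 591361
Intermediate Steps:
Q(f) = 2*f
j = 849 (j = 113 + 736 = 849)
Y = -80 (Y = (-6 + 2*(-14)) + 2*(-23) = (-6 - 28) - 46 = -34 - 46 = -80)
(j + Y)² = (849 - 80)² = 769² = 591361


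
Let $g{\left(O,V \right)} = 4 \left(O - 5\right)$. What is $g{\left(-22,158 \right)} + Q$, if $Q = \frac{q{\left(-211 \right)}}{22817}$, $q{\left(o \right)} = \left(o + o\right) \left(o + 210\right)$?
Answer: $- \frac{2463814}{22817} \approx -107.98$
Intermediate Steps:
$g{\left(O,V \right)} = -20 + 4 O$ ($g{\left(O,V \right)} = 4 \left(-5 + O\right) = -20 + 4 O$)
$q{\left(o \right)} = 2 o \left(210 + o\right)$
$Q = \frac{422}{22817}$ ($Q = \frac{2 \left(-211\right) \left(210 - 211\right)}{22817} = 2 \left(-211\right) \left(-1\right) \frac{1}{22817} = 422 \cdot \frac{1}{22817} = \frac{422}{22817} \approx 0.018495$)
$g{\left(-22,158 \right)} + Q = \left(-20 + 4 \left(-22\right)\right) + \frac{422}{22817} = \left(-20 - 88\right) + \frac{422}{22817} = -108 + \frac{422}{22817} = - \frac{2463814}{22817}$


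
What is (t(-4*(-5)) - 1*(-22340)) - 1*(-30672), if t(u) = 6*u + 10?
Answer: 53142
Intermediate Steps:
t(u) = 10 + 6*u
(t(-4*(-5)) - 1*(-22340)) - 1*(-30672) = ((10 + 6*(-4*(-5))) - 1*(-22340)) - 1*(-30672) = ((10 + 6*20) + 22340) + 30672 = ((10 + 120) + 22340) + 30672 = (130 + 22340) + 30672 = 22470 + 30672 = 53142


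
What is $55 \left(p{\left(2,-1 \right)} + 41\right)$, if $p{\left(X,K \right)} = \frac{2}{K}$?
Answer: $2145$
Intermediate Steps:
$55 \left(p{\left(2,-1 \right)} + 41\right) = 55 \left(\frac{2}{-1} + 41\right) = 55 \left(2 \left(-1\right) + 41\right) = 55 \left(-2 + 41\right) = 55 \cdot 39 = 2145$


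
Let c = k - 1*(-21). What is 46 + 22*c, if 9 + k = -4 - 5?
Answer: 112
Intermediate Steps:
k = -18 (k = -9 + (-4 - 5) = -9 - 9 = -18)
c = 3 (c = -18 - 1*(-21) = -18 + 21 = 3)
46 + 22*c = 46 + 22*3 = 46 + 66 = 112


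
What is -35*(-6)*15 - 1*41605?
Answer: -38455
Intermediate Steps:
-35*(-6)*15 - 1*41605 = 210*15 - 41605 = 3150 - 41605 = -38455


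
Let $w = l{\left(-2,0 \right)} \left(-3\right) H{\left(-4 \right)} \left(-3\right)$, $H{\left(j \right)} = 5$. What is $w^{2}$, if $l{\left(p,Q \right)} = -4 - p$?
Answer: $8100$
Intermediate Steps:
$w = -90$ ($w = \left(-4 - -2\right) \left(-3\right) 5 \left(-3\right) = \left(-4 + 2\right) \left(-3\right) \left(-15\right) = \left(-2\right) \left(-3\right) \left(-15\right) = 6 \left(-15\right) = -90$)
$w^{2} = \left(-90\right)^{2} = 8100$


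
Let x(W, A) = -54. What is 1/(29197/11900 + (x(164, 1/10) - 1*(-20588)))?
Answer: 1700/34911971 ≈ 4.8694e-5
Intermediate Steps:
1/(29197/11900 + (x(164, 1/10) - 1*(-20588))) = 1/(29197/11900 + (-54 - 1*(-20588))) = 1/(29197*(1/11900) + (-54 + 20588)) = 1/(4171/1700 + 20534) = 1/(34911971/1700) = 1700/34911971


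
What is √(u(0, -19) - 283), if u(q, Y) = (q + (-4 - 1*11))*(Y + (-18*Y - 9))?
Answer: I*√4993 ≈ 70.661*I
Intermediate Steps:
u(q, Y) = (-15 + q)*(-9 - 17*Y) (u(q, Y) = (q + (-4 - 11))*(Y + (-9 - 18*Y)) = (q - 15)*(-9 - 17*Y) = (-15 + q)*(-9 - 17*Y))
√(u(0, -19) - 283) = √((135 - 9*0 + 255*(-19) - 17*(-19)*0) - 283) = √((135 + 0 - 4845 + 0) - 283) = √(-4710 - 283) = √(-4993) = I*√4993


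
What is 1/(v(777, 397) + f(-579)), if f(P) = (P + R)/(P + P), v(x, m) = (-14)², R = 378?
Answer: 386/75723 ≈ 0.0050975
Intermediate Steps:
v(x, m) = 196
f(P) = (378 + P)/(2*P) (f(P) = (P + 378)/(P + P) = (378 + P)/((2*P)) = (378 + P)*(1/(2*P)) = (378 + P)/(2*P))
1/(v(777, 397) + f(-579)) = 1/(196 + (½)*(378 - 579)/(-579)) = 1/(196 + (½)*(-1/579)*(-201)) = 1/(196 + 67/386) = 1/(75723/386) = 386/75723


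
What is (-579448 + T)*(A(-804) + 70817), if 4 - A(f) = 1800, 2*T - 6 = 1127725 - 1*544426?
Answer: -39727866411/2 ≈ -1.9864e+10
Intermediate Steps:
T = 583305/2 (T = 3 + (1127725 - 1*544426)/2 = 3 + (1127725 - 544426)/2 = 3 + (1/2)*583299 = 3 + 583299/2 = 583305/2 ≈ 2.9165e+5)
A(f) = -1796 (A(f) = 4 - 1*1800 = 4 - 1800 = -1796)
(-579448 + T)*(A(-804) + 70817) = (-579448 + 583305/2)*(-1796 + 70817) = -575591/2*69021 = -39727866411/2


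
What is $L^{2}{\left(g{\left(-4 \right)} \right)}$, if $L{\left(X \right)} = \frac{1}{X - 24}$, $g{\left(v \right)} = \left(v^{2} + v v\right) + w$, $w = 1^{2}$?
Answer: $\frac{1}{81} \approx 0.012346$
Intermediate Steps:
$w = 1$
$g{\left(v \right)} = 1 + 2 v^{2}$ ($g{\left(v \right)} = \left(v^{2} + v v\right) + 1 = \left(v^{2} + v^{2}\right) + 1 = 2 v^{2} + 1 = 1 + 2 v^{2}$)
$L{\left(X \right)} = \frac{1}{-24 + X}$
$L^{2}{\left(g{\left(-4 \right)} \right)} = \left(\frac{1}{-24 + \left(1 + 2 \left(-4\right)^{2}\right)}\right)^{2} = \left(\frac{1}{-24 + \left(1 + 2 \cdot 16\right)}\right)^{2} = \left(\frac{1}{-24 + \left(1 + 32\right)}\right)^{2} = \left(\frac{1}{-24 + 33}\right)^{2} = \left(\frac{1}{9}\right)^{2} = \frac{1}{81}$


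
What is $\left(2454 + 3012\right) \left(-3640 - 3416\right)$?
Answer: $-38568096$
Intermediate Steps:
$\left(2454 + 3012\right) \left(-3640 - 3416\right) = 5466 \left(-7056\right) = -38568096$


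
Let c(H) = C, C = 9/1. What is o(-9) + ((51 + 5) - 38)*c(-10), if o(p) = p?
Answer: 153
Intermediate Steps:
C = 9 (C = 9*1 = 9)
c(H) = 9
o(-9) + ((51 + 5) - 38)*c(-10) = -9 + ((51 + 5) - 38)*9 = -9 + (56 - 38)*9 = -9 + 18*9 = -9 + 162 = 153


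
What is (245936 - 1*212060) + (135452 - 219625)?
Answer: -50297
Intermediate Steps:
(245936 - 1*212060) + (135452 - 219625) = (245936 - 212060) - 84173 = 33876 - 84173 = -50297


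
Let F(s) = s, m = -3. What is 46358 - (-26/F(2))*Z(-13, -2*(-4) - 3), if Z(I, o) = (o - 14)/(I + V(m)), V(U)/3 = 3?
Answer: 185549/4 ≈ 46387.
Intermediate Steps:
V(U) = 9 (V(U) = 3*3 = 9)
Z(I, o) = (-14 + o)/(9 + I) (Z(I, o) = (o - 14)/(I + 9) = (-14 + o)/(9 + I))
46358 - (-26/F(2))*Z(-13, -2*(-4) - 3) = 46358 - (-26/2)*(-14 + (-2*(-4) - 3))/(9 - 13) = 46358 - (-26*½)*(-14 + (8 - 3))/(-4) = 46358 - (-13)*(-(-14 + 5)/4) = 46358 - (-13)*(-¼*(-9)) = 46358 - (-13)*9/4 = 46358 - 1*(-117/4) = 46358 + 117/4 = 185549/4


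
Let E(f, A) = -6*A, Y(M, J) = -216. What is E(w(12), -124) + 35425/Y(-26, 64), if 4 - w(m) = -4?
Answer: 125279/216 ≈ 580.00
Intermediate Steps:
w(m) = 8 (w(m) = 4 - 1*(-4) = 4 + 4 = 8)
E(w(12), -124) + 35425/Y(-26, 64) = -6*(-124) + 35425/(-216) = 744 + 35425*(-1/216) = 744 - 35425/216 = 125279/216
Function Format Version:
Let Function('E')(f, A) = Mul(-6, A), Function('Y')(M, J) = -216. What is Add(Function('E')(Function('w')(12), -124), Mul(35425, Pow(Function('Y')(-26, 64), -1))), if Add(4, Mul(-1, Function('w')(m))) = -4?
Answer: Rational(125279, 216) ≈ 580.00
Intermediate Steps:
Function('w')(m) = 8 (Function('w')(m) = Add(4, Mul(-1, -4)) = Add(4, 4) = 8)
Add(Function('E')(Function('w')(12), -124), Mul(35425, Pow(Function('Y')(-26, 64), -1))) = Add(Mul(-6, -124), Mul(35425, Pow(-216, -1))) = Add(744, Mul(35425, Rational(-1, 216))) = Add(744, Rational(-35425, 216)) = Rational(125279, 216)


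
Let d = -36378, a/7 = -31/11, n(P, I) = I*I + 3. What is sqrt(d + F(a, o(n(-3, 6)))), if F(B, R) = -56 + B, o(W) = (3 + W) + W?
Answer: I*sqrt(4410901)/11 ≈ 190.93*I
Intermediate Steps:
n(P, I) = 3 + I**2 (n(P, I) = I**2 + 3 = 3 + I**2)
o(W) = 3 + 2*W
a = -217/11 (a = 7*(-31/11) = -217/11 ≈ -19.727)
sqrt(d + F(a, o(n(-3, 6)))) = sqrt(-36378 + (-56 - 217/11)) = sqrt(-36378 - 833/11) = sqrt(-400991/11) = I*sqrt(4410901)/11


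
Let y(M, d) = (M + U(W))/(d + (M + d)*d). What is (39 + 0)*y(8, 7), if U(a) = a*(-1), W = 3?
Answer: 195/112 ≈ 1.7411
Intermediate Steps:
U(a) = -a
y(M, d) = (-3 + M)/(d + d*(M + d)) (y(M, d) = (M - 1*3)/(d + (M + d)*d) = (M - 3)/(d + d*(M + d)) = (-3 + M)/(d + d*(M + d)))
(39 + 0)*y(8, 7) = (39 + 0)*((-3 + 8)/(7*(1 + 8 + 7))) = 39*((1/7)*5/16) = 39*((1/7)*(1/16)*5) = 39*(5/112) = 195/112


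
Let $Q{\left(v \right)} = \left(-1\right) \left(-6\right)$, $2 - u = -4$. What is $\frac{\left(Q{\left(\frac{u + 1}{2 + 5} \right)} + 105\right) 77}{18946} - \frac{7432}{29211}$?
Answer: $\frac{108859745}{553431606} \approx 0.1967$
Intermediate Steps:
$u = 6$ ($u = 2 - -4 = 2 + 4 = 6$)
$Q{\left(v \right)} = 6$
$\frac{\left(Q{\left(\frac{u + 1}{2 + 5} \right)} + 105\right) 77}{18946} - \frac{7432}{29211} = \frac{\left(6 + 105\right) 77}{18946} - \frac{7432}{29211} = 111 \cdot 77 \cdot \frac{1}{18946} - \frac{7432}{29211} = 8547 \cdot \frac{1}{18946} - \frac{7432}{29211} = \frac{8547}{18946} - \frac{7432}{29211} = \frac{108859745}{553431606}$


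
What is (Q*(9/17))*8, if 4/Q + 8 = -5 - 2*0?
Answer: -288/221 ≈ -1.3032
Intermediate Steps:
Q = -4/13 (Q = 4/(-8 + (-5 - 2*0)) = 4/(-8 + (-5 + 0)) = 4/(-8 - 5) = 4/(-13) = 4*(-1/13) = -4/13 ≈ -0.30769)
(Q*(9/17))*8 = -36/(13*17)*8 = -4/13*9/17*8 = -36/221*8 = -288/221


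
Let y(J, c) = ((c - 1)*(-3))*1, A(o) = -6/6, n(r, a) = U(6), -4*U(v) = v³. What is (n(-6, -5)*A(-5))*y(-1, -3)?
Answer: 648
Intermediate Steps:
U(v) = -v³/4
n(r, a) = -54 (n(r, a) = -¼*6³ = -¼*216 = -54)
A(o) = -1 (A(o) = -6*⅙ = -1)
y(J, c) = 3 - 3*c (y(J, c) = ((-1 + c)*(-3))*1 = (3 - 3*c)*1 = 3 - 3*c)
(n(-6, -5)*A(-5))*y(-1, -3) = (-54*(-1))*(3 - 3*(-3)) = 54*(3 + 9) = 54*12 = 648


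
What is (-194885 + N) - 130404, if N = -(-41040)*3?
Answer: -202169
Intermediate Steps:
N = 123120 (N = -456*(-270) = 123120)
(-194885 + N) - 130404 = (-194885 + 123120) - 130404 = -71765 - 130404 = -202169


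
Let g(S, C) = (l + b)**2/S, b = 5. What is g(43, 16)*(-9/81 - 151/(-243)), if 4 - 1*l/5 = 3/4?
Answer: 223975/41796 ≈ 5.3588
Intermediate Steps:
l = 65/4 (l = 20 - 15/4 = 65/4 ≈ 16.250)
g(S, C) = 7225/(16*S) (g(S, C) = (65/4 + 5)**2/S = (85/4)**2/S = 7225/(16*S))
g(43, 16)*(-9/81 - 151/(-243)) = ((7225/16)/43)*(-9/81 - 151/(-243)) = ((7225/16)*(1/43))*(-9*1/81 - 151*(-1/243)) = 7225*(-1/9 + 151/243)/688 = (7225/688)*(124/243) = 223975/41796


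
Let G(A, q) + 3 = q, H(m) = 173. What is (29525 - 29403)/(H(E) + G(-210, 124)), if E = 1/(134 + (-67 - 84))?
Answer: 61/147 ≈ 0.41497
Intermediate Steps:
E = -1/17 (E = 1/(134 - 151) = 1/(-17) = -1/17 ≈ -0.058824)
G(A, q) = -3 + q
(29525 - 29403)/(H(E) + G(-210, 124)) = (29525 - 29403)/(173 + (-3 + 124)) = 122/(173 + 121) = 122/294 = 122*(1/294) = 61/147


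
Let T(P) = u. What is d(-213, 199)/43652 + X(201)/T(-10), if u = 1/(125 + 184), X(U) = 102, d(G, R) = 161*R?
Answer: 196550825/6236 ≈ 31519.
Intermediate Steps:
u = 1/309 ≈ 0.0032362
T(P) = 1/309
d(-213, 199)/43652 + X(201)/T(-10) = (161*199)/43652 + 102/(1/309) = 32039*(1/43652) + 102*309 = 4577/6236 + 31518 = 196550825/6236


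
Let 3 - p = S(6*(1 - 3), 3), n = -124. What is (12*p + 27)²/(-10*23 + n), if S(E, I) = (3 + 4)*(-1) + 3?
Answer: -4107/118 ≈ -34.805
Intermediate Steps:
S(E, I) = -4 (S(E, I) = 7*(-1) + 3 = -7 + 3 = -4)
p = 7 (p = 3 - 1*(-4) = 3 + 4 = 7)
(12*p + 27)²/(-10*23 + n) = (12*7 + 27)²/(-10*23 - 124) = (84 + 27)²/(-230 - 124) = 111²/(-354) = 12321*(-1/354) = -4107/118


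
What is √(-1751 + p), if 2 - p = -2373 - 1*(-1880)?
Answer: 2*I*√314 ≈ 35.44*I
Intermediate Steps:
p = 495 (p = 2 - (-2373 - 1*(-1880)) = 2 - (-2373 + 1880) = 2 - 1*(-493) = 2 + 493 = 495)
√(-1751 + p) = √(-1751 + 495) = √(-1256) = 2*I*√314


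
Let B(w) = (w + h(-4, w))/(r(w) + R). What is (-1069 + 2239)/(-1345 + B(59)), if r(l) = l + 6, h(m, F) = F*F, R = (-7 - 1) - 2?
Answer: -12870/14087 ≈ -0.91361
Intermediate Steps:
R = -10 (R = -8 - 2 = -10)
h(m, F) = F²
r(l) = 6 + l
B(w) = (w + w²)/(-4 + w) (B(w) = (w + w²)/((6 + w) - 10) = (w + w²)/(-4 + w))
(-1069 + 2239)/(-1345 + B(59)) = (-1069 + 2239)/(-1345 + 59*(1 + 59)/(-4 + 59)) = 1170/(-1345 + 59*60/55) = 1170/(-1345 + 59*(1/55)*60) = 1170/(-1345 + 708/11) = 1170/(-14087/11) = 1170*(-11/14087) = -12870/14087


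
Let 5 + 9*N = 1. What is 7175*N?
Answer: -28700/9 ≈ -3188.9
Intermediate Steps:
N = -4/9 (N = -5/9 + (⅑)*1 = -5/9 + ⅑ = -4/9 ≈ -0.44444)
7175*N = 7175*(-4/9) = -28700/9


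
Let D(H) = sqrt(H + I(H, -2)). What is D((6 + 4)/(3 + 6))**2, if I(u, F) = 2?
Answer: 28/9 ≈ 3.1111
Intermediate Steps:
D(H) = sqrt(2 + H) (D(H) = sqrt(H + 2) = sqrt(2 + H))
D((6 + 4)/(3 + 6))**2 = (sqrt(2 + (6 + 4)/(3 + 6)))**2 = (sqrt(2 + 10/9))**2 = (sqrt(28/9))**2 = (2*sqrt(7)/3)**2 = 28/9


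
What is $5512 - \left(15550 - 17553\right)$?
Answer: $7515$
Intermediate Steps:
$5512 - \left(15550 - 17553\right) = 5512 - -2003 = 5512 + 2003 = 7515$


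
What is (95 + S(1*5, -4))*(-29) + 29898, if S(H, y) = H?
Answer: 26998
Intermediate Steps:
(95 + S(1*5, -4))*(-29) + 29898 = (95 + 1*5)*(-29) + 29898 = (95 + 5)*(-29) + 29898 = 100*(-29) + 29898 = -2900 + 29898 = 26998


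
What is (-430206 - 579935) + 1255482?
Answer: 245341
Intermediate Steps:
(-430206 - 579935) + 1255482 = -1010141 + 1255482 = 245341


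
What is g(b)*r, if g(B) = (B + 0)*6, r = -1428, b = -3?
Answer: 25704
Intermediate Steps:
g(B) = 6*B (g(B) = B*6 = 6*B)
g(b)*r = (6*(-3))*(-1428) = -18*(-1428) = 25704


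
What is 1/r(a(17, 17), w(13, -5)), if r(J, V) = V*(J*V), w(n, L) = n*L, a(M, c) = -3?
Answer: -1/12675 ≈ -7.8895e-5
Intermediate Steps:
w(n, L) = L*n
r(J, V) = J*V²
1/r(a(17, 17), w(13, -5)) = 1/(-3*(-5*13)²) = 1/(-3*(-65)²) = 1/(-3*4225) = 1/(-12675) = -1/12675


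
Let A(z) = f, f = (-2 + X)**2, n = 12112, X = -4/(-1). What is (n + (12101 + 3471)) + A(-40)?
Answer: 27688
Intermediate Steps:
X = 4 (X = -4*(-1) = 4)
f = 4 (f = (-2 + 4)**2 = 2**2 = 4)
A(z) = 4
(n + (12101 + 3471)) + A(-40) = (12112 + (12101 + 3471)) + 4 = (12112 + 15572) + 4 = 27684 + 4 = 27688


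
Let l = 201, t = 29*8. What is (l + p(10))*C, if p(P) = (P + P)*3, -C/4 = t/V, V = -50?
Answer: 121104/25 ≈ 4844.2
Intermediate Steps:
t = 232
C = 464/25 (C = -928/(-50) = -928*(-1)/50 = -4*(-116/25) = 464/25 ≈ 18.560)
p(P) = 6*P (p(P) = (2*P)*3 = 6*P)
(l + p(10))*C = (201 + 6*10)*(464/25) = (201 + 60)*(464/25) = 261*(464/25) = 121104/25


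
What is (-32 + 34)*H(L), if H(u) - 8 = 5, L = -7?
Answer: 26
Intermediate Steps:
H(u) = 13 (H(u) = 8 + 5 = 13)
(-32 + 34)*H(L) = (-32 + 34)*13 = 2*13 = 26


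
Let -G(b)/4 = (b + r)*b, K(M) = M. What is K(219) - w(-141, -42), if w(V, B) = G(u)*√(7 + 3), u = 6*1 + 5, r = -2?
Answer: 219 + 396*√10 ≈ 1471.3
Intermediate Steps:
u = 11 (u = 6 + 5 = 11)
G(b) = -4*b*(-2 + b) (G(b) = -4*(b - 2)*b = -4*(-2 + b)*b = -4*b*(-2 + b))
w(V, B) = -396*√10 (w(V, B) = (4*11*(2 - 1*11))*√(7 + 3) = (4*11*(2 - 11))*√10 = (4*11*(-9))*√10 = -396*√10)
K(219) - w(-141, -42) = 219 - (-396)*√10 = 219 + 396*√10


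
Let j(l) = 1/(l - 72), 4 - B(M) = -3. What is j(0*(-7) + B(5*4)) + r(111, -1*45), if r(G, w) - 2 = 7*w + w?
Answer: -23271/65 ≈ -358.02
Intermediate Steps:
B(M) = 7 (B(M) = 4 - 1*(-3) = 4 + 3 = 7)
r(G, w) = 2 + 8*w (r(G, w) = 2 + (7*w + w) = 2 + 8*w)
j(l) = 1/(-72 + l)
j(0*(-7) + B(5*4)) + r(111, -1*45) = 1/(-72 + (0*(-7) + 7)) + (2 + 8*(-1*45)) = 1/(-72 + (0 + 7)) + (2 + 8*(-45)) = 1/(-72 + 7) + (2 - 360) = 1/(-65) - 358 = -1/65 - 358 = -23271/65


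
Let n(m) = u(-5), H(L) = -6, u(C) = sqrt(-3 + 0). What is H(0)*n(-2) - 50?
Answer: -50 - 6*I*sqrt(3) ≈ -50.0 - 10.392*I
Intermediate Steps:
u(C) = I*sqrt(3) (u(C) = sqrt(-3) = I*sqrt(3))
n(m) = I*sqrt(3)
H(0)*n(-2) - 50 = -6*I*sqrt(3) - 50 = -50 - 6*I*sqrt(3)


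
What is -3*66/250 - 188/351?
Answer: -58249/43875 ≈ -1.3276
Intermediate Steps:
-3*66/250 - 188/351 = -198*1/250 - 188*1/351 = -99/125 - 188/351 = -58249/43875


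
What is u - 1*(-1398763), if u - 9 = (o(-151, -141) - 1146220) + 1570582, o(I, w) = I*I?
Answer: 1845935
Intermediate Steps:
o(I, w) = I²
u = 447172 (u = 9 + (((-151)² - 1146220) + 1570582) = 9 + ((22801 - 1146220) + 1570582) = 9 + (-1123419 + 1570582) = 9 + 447163 = 447172)
u - 1*(-1398763) = 447172 - 1*(-1398763) = 447172 + 1398763 = 1845935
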